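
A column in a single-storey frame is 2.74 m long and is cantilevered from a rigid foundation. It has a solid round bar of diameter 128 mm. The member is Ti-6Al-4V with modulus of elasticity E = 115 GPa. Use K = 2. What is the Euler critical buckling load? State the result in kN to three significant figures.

I = πd⁴/64 = π×128⁴/64 = 1.318×10^7 mm⁴
I = 1.318×10^7 mm⁴ = 1.318×10^-5 m⁴
Effective length L_e = K·L = 2 × 2.74 = 5.480 m
P_cr = π²EI / L_e² = π² × 115×10⁹ × 1.318×10^-5 / 5.480² = 4.980×10^5 N

P_cr ≈ 498 kN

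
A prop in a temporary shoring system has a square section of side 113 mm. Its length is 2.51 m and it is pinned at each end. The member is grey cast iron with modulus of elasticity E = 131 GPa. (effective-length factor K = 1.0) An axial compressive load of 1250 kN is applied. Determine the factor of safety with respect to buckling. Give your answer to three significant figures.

I = a⁴/12 = 113⁴/12 = 1.359×10^7 mm⁴
I = 1.359×10^7 mm⁴ = 1.359×10^-5 m⁴
Effective length L_e = K·L = 1 × 2.51 = 2.510 m
P_cr = π²EI / L_e² = π² × 131×10⁹ × 1.359×10^-5 / 2.510² = 2.788×10^6 N
Factor of safety n = P_cr / P = 2788.4 / 1250 = 2.23

n ≈ 2.23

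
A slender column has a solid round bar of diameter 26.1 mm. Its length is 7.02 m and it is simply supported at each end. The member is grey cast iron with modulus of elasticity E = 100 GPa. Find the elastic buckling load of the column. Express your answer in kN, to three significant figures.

I = πd⁴/64 = π×26.1⁴/64 = 2.278×10^4 mm⁴
I = 2.278×10^4 mm⁴ = 2.278×10^-8 m⁴
Effective length L_e = K·L = 1 × 7.02 = 7.020 m
P_cr = π²EI / L_e² = π² × 100×10⁹ × 2.278×10^-8 / 7.020² = 456.2 N

P_cr ≈ 0.456 kN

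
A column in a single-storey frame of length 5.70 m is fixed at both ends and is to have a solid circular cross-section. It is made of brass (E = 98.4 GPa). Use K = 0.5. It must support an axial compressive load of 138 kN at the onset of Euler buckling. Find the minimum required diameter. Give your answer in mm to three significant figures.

d ≈ 69.6 mm

L_e = K·L = 0.5 × 5.70 = 2.850 m
Required I = P_cr·L_e²/(π²E) = 1.380×10^5 × 2.850² / (π² × 9.84×10^10) = 1.154×10^-6 m⁴
I_req = 1.154×10^6 mm⁴
Solid circle: I = πd⁴/64  ⇒  d = (64I/π)^(1/4) = (64×1.154×10^6/π)^(1/4) = 69.6 mm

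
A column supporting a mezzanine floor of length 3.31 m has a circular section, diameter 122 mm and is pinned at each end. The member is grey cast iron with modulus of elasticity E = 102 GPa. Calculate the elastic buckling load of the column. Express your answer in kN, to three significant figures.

I = πd⁴/64 = π×122⁴/64 = 1.087×10^7 mm⁴
I = 1.087×10^7 mm⁴ = 1.087×10^-5 m⁴
Effective length L_e = K·L = 1 × 3.31 = 3.310 m
P_cr = π²EI / L_e² = π² × 102×10⁹ × 1.087×10^-5 / 3.310² = 9.992×10^5 N

P_cr ≈ 999 kN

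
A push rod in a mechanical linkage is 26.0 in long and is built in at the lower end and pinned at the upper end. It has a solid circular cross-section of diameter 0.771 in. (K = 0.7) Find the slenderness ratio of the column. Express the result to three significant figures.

λ ≈ 94.4

For a solid circle r = d/4 = 0.771/4 = 0.1928 in
L_e = K·L = 0.7 × 26.0 = 18.20 in
λ = L_e / r_min = 18.200 / 0.1928 = 94.4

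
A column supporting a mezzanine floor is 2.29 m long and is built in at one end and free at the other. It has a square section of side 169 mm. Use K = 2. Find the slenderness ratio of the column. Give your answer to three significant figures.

For a square r = a/√12 = 169/√12 = 48.79 mm
L_e = K·L = 2 × 2.29 m = 4.580 m = 4580.0 mm
λ = L_e / r_min = 4580.0 / 48.79 = 93.9

λ ≈ 93.9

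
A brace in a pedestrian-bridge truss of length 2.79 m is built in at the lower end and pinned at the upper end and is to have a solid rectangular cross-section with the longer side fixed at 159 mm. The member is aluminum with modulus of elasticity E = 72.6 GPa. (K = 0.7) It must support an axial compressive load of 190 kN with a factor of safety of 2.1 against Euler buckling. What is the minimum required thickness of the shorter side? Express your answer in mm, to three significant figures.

b ≈ 54.3 mm

Required P_cr = n·P = 2.1 × 190 = 399.0 kN
L_e = K·L = 0.7 × 2.79 = 1.953 m
Required I = P_cr·L_e²/(π²E) = 3.990×10^5 × 1.953² / (π² × 7.26×10^10) = 2.124×10^-6 m⁴
I_req = 2.124×10^6 mm⁴
Rectangle, weak axis: I_min = h·b³/12 with h = 159 mm fixed  ⇒  b = (12I/h)^(1/3) = 54.3 mm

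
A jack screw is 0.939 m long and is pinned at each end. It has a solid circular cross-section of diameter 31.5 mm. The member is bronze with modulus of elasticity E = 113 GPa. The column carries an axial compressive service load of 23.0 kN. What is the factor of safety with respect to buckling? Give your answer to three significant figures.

I = πd⁴/64 = π×31.5⁴/64 = 4.833×10^4 mm⁴
I = 4.833×10^4 mm⁴ = 4.833×10^-8 m⁴
Effective length L_e = K·L = 1 × 0.939 = 0.9390 m
P_cr = π²EI / L_e² = π² × 113×10⁹ × 4.833×10^-8 / 0.9390² = 6.113×10^4 N
Factor of safety n = P_cr / P = 61.131 / 23.0 = 2.66

n ≈ 2.66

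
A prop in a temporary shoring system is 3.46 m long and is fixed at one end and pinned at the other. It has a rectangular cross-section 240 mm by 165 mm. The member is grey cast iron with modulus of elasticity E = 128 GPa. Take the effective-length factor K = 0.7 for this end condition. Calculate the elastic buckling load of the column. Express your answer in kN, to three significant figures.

Buckling occurs about the weak axis: I_min = h·b³/12 with b = 165 mm (the shorter side).
I_min = 240×165³/12 = 8.984×10^7 mm⁴
I = 8.984×10^7 mm⁴ = 8.984×10^-5 m⁴
Effective length L_e = K·L = 0.7 × 3.46 = 2.422 m
P_cr = π²EI / L_e² = π² × 128×10⁹ × 8.984×10^-5 / 2.422² = 1.935×10^7 N

P_cr ≈ 19300 kN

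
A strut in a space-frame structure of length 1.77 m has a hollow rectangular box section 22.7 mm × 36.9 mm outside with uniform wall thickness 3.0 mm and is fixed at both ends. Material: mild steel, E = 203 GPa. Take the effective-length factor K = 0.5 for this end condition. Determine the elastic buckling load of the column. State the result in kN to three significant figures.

P_cr ≈ 61.3 kN

Inner dimensions: h_i = 36.9 − 2×3.0 = 30.90 mm, b_i = 22.7 − 2×3.0 = 16.70 mm
Weak-axis I_min = (h_o·b_o³ − h_i·b_i³)/12 with b_o = 22.7, b_i = 16.70 mm (shorter outer/inner sides).
I_min = (36.9×22.7³ − 30.90×16.70³)/12 = 2.398×10^4 mm⁴
I = 2.398×10^4 mm⁴ = 2.398×10^-8 m⁴
Effective length L_e = K·L = 0.5 × 1.77 = 0.8850 m
P_cr = π²EI / L_e² = π² × 203×10⁹ × 2.398×10^-8 / 0.8850² = 6.133×10^4 N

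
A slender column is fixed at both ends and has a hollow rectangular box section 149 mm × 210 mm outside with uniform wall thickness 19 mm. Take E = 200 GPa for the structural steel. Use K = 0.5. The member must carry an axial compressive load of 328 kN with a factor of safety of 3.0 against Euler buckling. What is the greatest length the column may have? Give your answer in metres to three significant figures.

L_max ≈ 17.5 m

Inner dimensions: h_i = 210 − 2×19 = 172.0 mm, b_i = 149 − 2×19 = 111.0 mm
Weak-axis I_min = (h_o·b_o³ − h_i·b_i³)/12 with b_o = 149, b_i = 111.0 mm (shorter outer/inner sides).
I_min = (210×149³ − 172.0×111.0³)/12 = 3.829×10^7 mm⁴
I = 3.829×10^-5 m⁴
Required critical load P_cr = n·P = 3.0 × 328 = 984.0 kN = 9.840×10^5 N
From P_cr = π²EI/(K·L)²:  L = (1/K)·√(π²EI/P_cr) = (1/0.5)·√(π²×2.00×10^11×3.829×10^-5/9.840×10^5)
L = 17.5 m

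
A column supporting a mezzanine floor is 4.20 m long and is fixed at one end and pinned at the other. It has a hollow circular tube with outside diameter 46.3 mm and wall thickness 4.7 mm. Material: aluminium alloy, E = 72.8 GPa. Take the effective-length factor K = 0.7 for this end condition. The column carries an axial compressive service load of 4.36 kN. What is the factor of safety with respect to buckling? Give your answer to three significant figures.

n ≈ 2.57

Inner diameter d_i = 46.3 − 2×4.7 = 36.90 mm
I = π(d_o⁴ − d_i⁴)/64 = π(46.3⁴ − 36.90⁴)/64 = 1.346×10^5 mm⁴
I = 1.346×10^5 mm⁴ = 1.346×10^-7 m⁴
Effective length L_e = K·L = 0.7 × 4.20 = 2.940 m
P_cr = π²EI / L_e² = π² × 72.8×10⁹ × 1.346×10^-7 / 2.940² = 1.119×10^4 N
Factor of safety n = P_cr / P = 11.186 / 4.36 = 2.57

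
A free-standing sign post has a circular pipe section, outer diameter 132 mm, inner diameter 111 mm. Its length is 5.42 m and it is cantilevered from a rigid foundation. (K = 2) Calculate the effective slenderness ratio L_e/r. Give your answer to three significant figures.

d_o = 132 mm, d_i = 111 mm
I = π(d_o⁴ − d_i⁴)/64 = π(132⁴ − 111.0⁴)/64 = 7.451×10^6 mm⁴
A = 4.008×10^3 mm²;  r_min = √(I/A) = √(7.451×10^6/4.008×10^3) = 43.12 mm
L_e = K·L = 2 × 5.42 m = 10.84 m = 10840 mm
λ = L_e / r_min = 10840 / 43.12 = 251

λ ≈ 251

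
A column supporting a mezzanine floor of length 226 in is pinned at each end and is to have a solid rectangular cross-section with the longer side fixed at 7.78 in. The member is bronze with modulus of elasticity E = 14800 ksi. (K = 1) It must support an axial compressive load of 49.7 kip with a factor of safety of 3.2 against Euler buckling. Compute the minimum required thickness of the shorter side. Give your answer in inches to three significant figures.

b ≈ 4.41 in

Required P_cr = n·P = 3.2 × 49.7 = 159.0 kip
L_e = K·L = 1 × 226 = 226.0 in
Required I = P_cr·L_e²/(π²E) = 1.590×10^5 × 226.0² / (π² × 1.48×10^7) = 55.61 in⁴
Rectangle, weak axis: I_min = h·b³/12 with h = 7.78 in fixed  ⇒  b = (12I/h)^(1/3) = 4.41 in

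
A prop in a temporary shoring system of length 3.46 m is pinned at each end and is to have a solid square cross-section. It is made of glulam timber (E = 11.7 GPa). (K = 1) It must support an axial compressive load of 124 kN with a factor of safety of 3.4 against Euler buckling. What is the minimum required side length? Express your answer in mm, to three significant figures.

Required P_cr = n·P = 3.4 × 124 = 421.6 kN
L_e = K·L = 1 × 3.46 = 3.460 m
Required I = P_cr·L_e²/(π²E) = 4.216×10^5 × 3.460² / (π² × 1.17×10^10) = 4.371×10^-5 m⁴
I_req = 4.371×10^7 mm⁴
Solid square: I = a⁴/12  ⇒  a = (12I)^(1/4) = (12×4.371×10^7)^(1/4) = 151 mm

a ≈ 151 mm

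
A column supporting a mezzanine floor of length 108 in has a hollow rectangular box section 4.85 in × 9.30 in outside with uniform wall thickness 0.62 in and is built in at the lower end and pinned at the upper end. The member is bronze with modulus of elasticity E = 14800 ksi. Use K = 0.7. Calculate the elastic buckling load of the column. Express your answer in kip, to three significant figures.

P_cr ≈ 1450 kip

Inner dimensions: h_i = 9.30 − 2×0.62 = 8.060 in, b_i = 4.85 − 2×0.62 = 3.610 in
Weak-axis I_min = (h_o·b_o³ − h_i·b_i³)/12 with b_o = 4.85, b_i = 3.610 in (shorter outer/inner sides).
I_min = (9.30×4.85³ − 8.060×3.610³)/12 = 56.82 in⁴
Effective length L_e = K·L = 0.7 × 108 = 75.60 in
P_cr = π²EI / L_e² = π² × 14800×10³ × 56.82 / 75.60² = 1.452×10^6 lb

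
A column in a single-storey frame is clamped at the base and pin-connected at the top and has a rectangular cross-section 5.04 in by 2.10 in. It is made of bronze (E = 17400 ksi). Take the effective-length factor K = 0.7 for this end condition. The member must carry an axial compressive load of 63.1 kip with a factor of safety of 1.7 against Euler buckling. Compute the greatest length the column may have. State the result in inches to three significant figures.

Buckling occurs about the weak axis: I_min = h·b³/12 with b = 2.10 in (the shorter side).
I_min = 5.04×2.10³/12 = 3.890 in⁴
Required critical load P_cr = n·P = 1.7 × 63.1 = 107.3 kip = 1.073×10^5 lb
From P_cr = π²EI/(K·L)²:  L = (1/K)·√(π²EI/P_cr) = (1/0.7)·√(π²×1.74×10^7×3.890/1.073×10^5)
L = 113 in

L_max ≈ 113 in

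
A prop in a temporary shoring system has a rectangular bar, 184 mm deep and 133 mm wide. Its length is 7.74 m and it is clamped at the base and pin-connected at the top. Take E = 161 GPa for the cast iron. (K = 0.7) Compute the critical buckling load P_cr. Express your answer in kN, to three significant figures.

P_cr ≈ 1950 kN

Buckling occurs about the weak axis: I_min = h·b³/12 with b = 133 mm (the shorter side).
I_min = 184×133³/12 = 3.607×10^7 mm⁴
I = 3.607×10^7 mm⁴ = 3.607×10^-5 m⁴
Effective length L_e = K·L = 0.7 × 7.74 = 5.418 m
P_cr = π²EI / L_e² = π² × 161×10⁹ × 3.607×10^-5 / 5.418² = 1.953×10^6 N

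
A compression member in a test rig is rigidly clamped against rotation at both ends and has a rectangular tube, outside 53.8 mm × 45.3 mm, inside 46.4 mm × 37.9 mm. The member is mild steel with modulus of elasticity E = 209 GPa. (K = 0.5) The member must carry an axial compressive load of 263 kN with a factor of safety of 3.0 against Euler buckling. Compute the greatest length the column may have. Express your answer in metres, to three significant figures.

Weak-axis I_min = (h_o·b_o³ − h_i·b_i³)/12 with b_o = 45.3, b_i = 37.90 mm (shorter outer/inner sides).
I_min = (53.8×45.3³ − 46.40×37.90³)/12 = 2.063×10^5 mm⁴
I = 2.063×10^-7 m⁴
Required critical load P_cr = n·P = 3.0 × 263 = 789.0 kN = 7.890×10^5 N
From P_cr = π²EI/(K·L)²:  L = (1/K)·√(π²EI/P_cr) = (1/0.5)·√(π²×2.09×10^11×2.063×10^-7/7.890×10^5)
L = 1.47 m

L_max ≈ 1.47 m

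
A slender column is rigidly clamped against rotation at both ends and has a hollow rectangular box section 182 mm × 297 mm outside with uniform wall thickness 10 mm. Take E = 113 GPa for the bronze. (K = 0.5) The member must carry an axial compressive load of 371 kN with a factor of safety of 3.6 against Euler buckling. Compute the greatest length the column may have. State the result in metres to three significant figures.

Inner dimensions: h_i = 297 − 2×10 = 277.0 mm, b_i = 182 − 2×10 = 162.0 mm
Weak-axis I_min = (h_o·b_o³ − h_i·b_i³)/12 with b_o = 182, b_i = 162.0 mm (shorter outer/inner sides).
I_min = (297×182³ − 277.0×162.0³)/12 = 5.107×10^7 mm⁴
I = 5.107×10^-5 m⁴
Required critical load P_cr = n·P = 3.6 × 371 = 1336 kN = 1.336×10^6 N
From P_cr = π²EI/(K·L)²:  L = (1/K)·√(π²EI/P_cr) = (1/0.5)·√(π²×1.13×10^11×5.107×10^-5/1.336×10^6)
L = 13.1 m

L_max ≈ 13.1 m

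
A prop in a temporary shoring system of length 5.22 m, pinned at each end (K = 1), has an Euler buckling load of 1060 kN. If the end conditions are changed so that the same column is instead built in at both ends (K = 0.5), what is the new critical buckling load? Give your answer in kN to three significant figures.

P_cr ≈ 4240 kN

P_cr ∝ 1/K², so P_cr,new = P_cr,old × (K_old/K_new)² = 1060 × (1/0.5)²
= 1060 × 4.000 = 4240 kN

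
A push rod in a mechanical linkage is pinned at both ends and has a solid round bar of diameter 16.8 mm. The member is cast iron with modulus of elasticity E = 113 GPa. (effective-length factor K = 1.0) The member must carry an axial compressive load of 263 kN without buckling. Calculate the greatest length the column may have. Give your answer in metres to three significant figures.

I = πd⁴/64 = π×16.8⁴/64 = 3.910×10^3 mm⁴
I = 3.910×10^-9 m⁴
At the buckling limit P_cr = P = 2.630×10^5 N
From P_cr = π²EI/(K·L)²:  L = (1/K)·√(π²EI/P_cr) = (1/1)·√(π²×1.13×10^11×3.910×10^-9/2.630×10^5)
L = 0.129 m

L_max ≈ 0.129 m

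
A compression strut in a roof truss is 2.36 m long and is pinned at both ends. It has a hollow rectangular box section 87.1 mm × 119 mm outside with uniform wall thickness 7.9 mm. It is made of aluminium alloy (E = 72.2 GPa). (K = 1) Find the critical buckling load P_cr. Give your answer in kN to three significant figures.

Inner dimensions: h_i = 119 − 2×7.9 = 103.2 mm, b_i = 87.1 − 2×7.9 = 71.30 mm
Weak-axis I_min = (h_o·b_o³ − h_i·b_i³)/12 with b_o = 87.1, b_i = 71.30 mm (shorter outer/inner sides).
I_min = (119×87.1³ − 103.2×71.30³)/12 = 3.435×10^6 mm⁴
I = 3.435×10^6 mm⁴ = 3.435×10^-6 m⁴
Effective length L_e = K·L = 1 × 2.36 = 2.360 m
P_cr = π²EI / L_e² = π² × 72.2×10⁹ × 3.435×10^-6 / 2.360² = 4.395×10^5 N

P_cr ≈ 440 kN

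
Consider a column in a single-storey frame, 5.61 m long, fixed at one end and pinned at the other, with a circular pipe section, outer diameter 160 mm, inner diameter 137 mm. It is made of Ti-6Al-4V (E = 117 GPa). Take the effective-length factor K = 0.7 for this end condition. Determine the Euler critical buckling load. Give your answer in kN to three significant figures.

d_o = 160 mm, d_i = 137 mm
I = π(d_o⁴ − d_i⁴)/64 = π(160⁴ − 137.0⁴)/64 = 1.488×10^7 mm⁴
I = 1.488×10^7 mm⁴ = 1.488×10^-5 m⁴
Effective length L_e = K·L = 0.7 × 5.61 = 3.927 m
P_cr = π²EI / L_e² = π² × 117×10⁹ × 1.488×10^-5 / 3.927² = 1.114×10^6 N

P_cr ≈ 1110 kN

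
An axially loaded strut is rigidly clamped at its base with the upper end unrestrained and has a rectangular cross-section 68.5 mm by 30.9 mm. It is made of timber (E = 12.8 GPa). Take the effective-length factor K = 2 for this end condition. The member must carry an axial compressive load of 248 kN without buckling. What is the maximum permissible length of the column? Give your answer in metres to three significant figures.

L_max ≈ 0.146 m

Buckling occurs about the weak axis: I_min = h·b³/12 with b = 30.9 mm (the shorter side).
I_min = 68.5×30.9³/12 = 1.684×10^5 mm⁴
I = 1.684×10^-7 m⁴
At the buckling limit P_cr = P = 2.480×10^5 N
From P_cr = π²EI/(K·L)²:  L = (1/K)·√(π²EI/P_cr) = (1/2)·√(π²×1.28×10^10×1.684×10^-7/2.480×10^5)
L = 0.146 m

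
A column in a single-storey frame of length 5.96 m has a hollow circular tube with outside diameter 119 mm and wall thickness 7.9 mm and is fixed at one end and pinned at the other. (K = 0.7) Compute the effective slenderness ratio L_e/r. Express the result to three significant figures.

λ ≈ 106

Inner diameter d_i = 119 − 2×7.9 = 103.2 mm
I = π(d_o⁴ − d_i⁴)/64 = π(119⁴ − 103.2⁴)/64 = 4.276×10^6 mm⁴
A = 2.757×10^3 mm²;  r_min = √(I/A) = √(4.276×10^6/2.757×10^3) = 39.38 mm
L_e = K·L = 0.7 × 5.96 m = 4.172 m = 4172.0 mm
λ = L_e / r_min = 4172.0 / 39.38 = 106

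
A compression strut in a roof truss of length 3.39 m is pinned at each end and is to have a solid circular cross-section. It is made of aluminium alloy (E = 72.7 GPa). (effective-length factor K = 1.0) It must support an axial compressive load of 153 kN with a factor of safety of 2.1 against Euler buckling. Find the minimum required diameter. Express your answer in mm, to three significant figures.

Required P_cr = n·P = 2.1 × 153 = 321.3 kN
L_e = K·L = 1 × 3.39 = 3.390 m
Required I = P_cr·L_e²/(π²E) = 3.213×10^5 × 3.390² / (π² × 7.27×10^10) = 5.146×10^-6 m⁴
I_req = 5.146×10^6 mm⁴
Solid circle: I = πd⁴/64  ⇒  d = (64I/π)^(1/4) = (64×5.146×10^6/π)^(1/4) = 101 mm

d ≈ 101 mm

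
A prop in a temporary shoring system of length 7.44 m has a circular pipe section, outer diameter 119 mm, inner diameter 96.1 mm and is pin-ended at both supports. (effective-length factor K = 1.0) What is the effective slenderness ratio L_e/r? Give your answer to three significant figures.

d_o = 119 mm, d_i = 96.1 mm
I = π(d_o⁴ − d_i⁴)/64 = π(119⁴ − 96.10⁴)/64 = 5.657×10^6 mm⁴
A = 3.869×10^3 mm²;  r_min = √(I/A) = √(5.657×10^6/3.869×10^3) = 38.24 mm
L_e = K·L = 1 × 7.44 m = 7.440 m = 7440.0 mm
λ = L_e / r_min = 7440.0 / 38.24 = 195

λ ≈ 195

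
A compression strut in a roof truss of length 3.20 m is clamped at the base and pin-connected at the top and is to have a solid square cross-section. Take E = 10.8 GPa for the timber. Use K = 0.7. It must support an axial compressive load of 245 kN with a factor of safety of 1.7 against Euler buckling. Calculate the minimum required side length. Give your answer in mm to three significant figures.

Required P_cr = n·P = 1.7 × 245 = 416.5 kN
L_e = K·L = 0.7 × 3.20 = 2.240 m
Required I = P_cr·L_e²/(π²E) = 4.165×10^5 × 2.240² / (π² × 1.08×10^10) = 1.961×10^-5 m⁴
I_req = 1.961×10^7 mm⁴
Solid square: I = a⁴/12  ⇒  a = (12I)^(1/4) = (12×1.961×10^7)^(1/4) = 124 mm

a ≈ 124 mm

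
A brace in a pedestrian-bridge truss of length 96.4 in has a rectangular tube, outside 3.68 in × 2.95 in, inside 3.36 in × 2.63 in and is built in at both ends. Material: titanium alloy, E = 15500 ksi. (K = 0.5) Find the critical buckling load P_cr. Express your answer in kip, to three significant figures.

Weak-axis I_min = (h_o·b_o³ − h_i·b_i³)/12 with b_o = 2.95, b_i = 2.630 in (shorter outer/inner sides).
I_min = (3.68×2.95³ − 3.360×2.630³)/12 = 2.779 in⁴
Effective length L_e = K·L = 0.5 × 96.4 = 48.20 in
P_cr = π²EI / L_e² = π² × 15500×10³ × 2.779 / 48.20² = 1.830×10^5 lb

P_cr ≈ 183 kip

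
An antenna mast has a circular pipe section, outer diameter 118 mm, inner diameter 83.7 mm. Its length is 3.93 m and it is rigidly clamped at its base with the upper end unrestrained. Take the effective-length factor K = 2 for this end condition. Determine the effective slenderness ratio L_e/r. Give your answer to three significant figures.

d_o = 118 mm, d_i = 83.7 mm
I = π(d_o⁴ − d_i⁴)/64 = π(118⁴ − 83.70⁴)/64 = 7.108×10^6 mm⁴
A = 5.434×10^3 mm²;  r_min = √(I/A) = √(7.108×10^6/5.434×10^3) = 36.17 mm
L_e = K·L = 2 × 3.93 m = 7.860 m = 7860.0 mm
λ = L_e / r_min = 7860.0 / 36.17 = 217

λ ≈ 217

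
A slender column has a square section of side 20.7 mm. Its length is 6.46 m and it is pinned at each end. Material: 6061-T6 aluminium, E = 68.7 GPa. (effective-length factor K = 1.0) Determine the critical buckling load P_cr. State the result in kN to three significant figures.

I = a⁴/12 = 20.7⁴/12 = 1.530×10^4 mm⁴
I = 1.530×10^4 mm⁴ = 1.530×10^-8 m⁴
Effective length L_e = K·L = 1 × 6.46 = 6.460 m
P_cr = π²EI / L_e² = π² × 68.7×10⁹ × 1.530×10^-8 / 6.460² = 248.6 N

P_cr ≈ 0.249 kN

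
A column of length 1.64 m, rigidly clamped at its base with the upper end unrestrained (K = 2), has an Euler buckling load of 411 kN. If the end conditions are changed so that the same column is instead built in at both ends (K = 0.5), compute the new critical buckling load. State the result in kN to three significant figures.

P_cr ≈ 6580 kN

P_cr ∝ 1/K², so P_cr,new = P_cr,old × (K_old/K_new)² = 411 × (2/0.5)²
= 411 × 16.00 = 6580 kN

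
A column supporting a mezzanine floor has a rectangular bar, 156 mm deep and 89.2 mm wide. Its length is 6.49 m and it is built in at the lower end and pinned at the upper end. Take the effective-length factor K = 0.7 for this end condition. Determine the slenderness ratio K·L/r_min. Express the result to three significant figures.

For a rectangle r_min = b/√12 = 89.2/√12 = 25.75 mm
L_e = K·L = 0.7 × 6.49 m = 4.543 m = 4543.0 mm
λ = L_e / r_min = 4543.0 / 25.75 = 176

λ ≈ 176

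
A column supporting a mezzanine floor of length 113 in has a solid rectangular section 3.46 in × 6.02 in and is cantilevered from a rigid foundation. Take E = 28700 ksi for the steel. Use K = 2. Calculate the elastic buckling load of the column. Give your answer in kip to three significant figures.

P_cr ≈ 115 kip

Buckling occurs about the weak axis: I_min = h·b³/12 with b = 3.46 in (the shorter side).
I_min = 6.02×3.46³/12 = 20.78 in⁴
Effective length L_e = K·L = 2 × 113 = 226.0 in
P_cr = π²EI / L_e² = π² × 28700×10³ × 20.78 / 226.0² = 1.152×10^5 lb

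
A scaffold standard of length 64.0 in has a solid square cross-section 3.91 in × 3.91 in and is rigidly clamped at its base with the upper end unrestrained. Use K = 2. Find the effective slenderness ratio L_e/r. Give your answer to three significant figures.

I = a⁴/12 = 3.91⁴/12 = 19.48 in⁴
A = 15.29 in²;  r_min = √(I/A) = √(19.48/15.29) = 1.129 in
L_e = K·L = 2 × 64.0 = 128.0 in
λ = L_e / r_min = 128.00 / 1.129 = 113

λ ≈ 113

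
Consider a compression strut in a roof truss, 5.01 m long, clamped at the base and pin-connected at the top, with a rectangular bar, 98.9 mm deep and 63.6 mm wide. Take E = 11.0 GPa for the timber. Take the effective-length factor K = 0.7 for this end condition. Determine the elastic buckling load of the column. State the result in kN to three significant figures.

Buckling occurs about the weak axis: I_min = h·b³/12 with b = 63.6 mm (the shorter side).
I_min = 98.9×63.6³/12 = 2.120×10^6 mm⁴
I = 2.120×10^6 mm⁴ = 2.120×10^-6 m⁴
Effective length L_e = K·L = 0.7 × 5.01 = 3.507 m
P_cr = π²EI / L_e² = π² × 11.0×10⁹ × 2.120×10^-6 / 3.507² = 1.872×10^4 N

P_cr ≈ 18.7 kN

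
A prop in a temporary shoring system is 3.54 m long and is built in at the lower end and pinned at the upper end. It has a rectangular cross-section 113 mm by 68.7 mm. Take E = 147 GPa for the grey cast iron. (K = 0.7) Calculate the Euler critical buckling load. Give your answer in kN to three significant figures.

P_cr ≈ 721 kN

Buckling occurs about the weak axis: I_min = h·b³/12 with b = 68.7 mm (the shorter side).
I_min = 113×68.7³/12 = 3.053×10^6 mm⁴
I = 3.053×10^6 mm⁴ = 3.053×10^-6 m⁴
Effective length L_e = K·L = 0.7 × 3.54 = 2.478 m
P_cr = π²EI / L_e² = π² × 147×10⁹ × 3.053×10^-6 / 2.478² = 7.214×10^5 N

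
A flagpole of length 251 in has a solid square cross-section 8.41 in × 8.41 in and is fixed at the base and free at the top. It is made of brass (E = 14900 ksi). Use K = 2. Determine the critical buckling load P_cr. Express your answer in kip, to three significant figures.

I = a⁴/12 = 8.41⁴/12 = 416.9 in⁴
Effective length L_e = K·L = 2 × 251 = 502.0 in
P_cr = π²EI / L_e² = π² × 14900×10³ × 416.9 / 502.0² = 2.433×10^5 lb

P_cr ≈ 243 kip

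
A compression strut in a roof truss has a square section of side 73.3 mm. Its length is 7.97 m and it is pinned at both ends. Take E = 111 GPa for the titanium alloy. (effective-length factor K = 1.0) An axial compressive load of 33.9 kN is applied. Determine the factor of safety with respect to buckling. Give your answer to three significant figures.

I = a⁴/12 = 73.3⁴/12 = 2.406×10^6 mm⁴
I = 2.406×10^6 mm⁴ = 2.406×10^-6 m⁴
Effective length L_e = K·L = 1 × 7.97 = 7.970 m
P_cr = π²EI / L_e² = π² × 111×10⁹ × 2.406×10^-6 / 7.970² = 4.149×10^4 N
Factor of safety n = P_cr / P = 41.490 / 33.9 = 1.22

n ≈ 1.22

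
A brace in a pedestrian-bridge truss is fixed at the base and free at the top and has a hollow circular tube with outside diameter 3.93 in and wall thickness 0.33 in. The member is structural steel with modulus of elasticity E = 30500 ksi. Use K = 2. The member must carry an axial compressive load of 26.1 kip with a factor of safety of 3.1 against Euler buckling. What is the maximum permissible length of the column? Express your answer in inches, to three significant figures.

Inner diameter d_i = 3.93 − 2×0.33 = 3.270 in
I = π(d_o⁴ − d_i⁴)/64 = π(3.93⁴ − 3.270⁴)/64 = 6.097 in⁴
Required critical load P_cr = n·P = 3.1 × 26.1 = 80.91 kip = 8.091×10^4 lb
From P_cr = π²EI/(K·L)²:  L = (1/K)·√(π²EI/P_cr) = (1/2)·√(π²×3.05×10^7×6.097/8.091×10^4)
L = 75.3 in

L_max ≈ 75.3 in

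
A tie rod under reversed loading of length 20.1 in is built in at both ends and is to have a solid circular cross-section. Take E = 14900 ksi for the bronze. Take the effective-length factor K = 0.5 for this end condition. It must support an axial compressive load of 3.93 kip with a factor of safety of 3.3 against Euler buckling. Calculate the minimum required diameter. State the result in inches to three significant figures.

Required P_cr = n·P = 3.3 × 3.93 = 12.97 kip
L_e = K·L = 0.5 × 20.1 = 10.05 in
Required I = P_cr·L_e²/(π²E) = 1.297×10^4 × 10.05² / (π² × 1.49×10^7) = 8.907×10^-3 in⁴
Solid circle: I = πd⁴/64  ⇒  d = (64I/π)^(1/4) = (64×8.907×10^-3/π)^(1/4) = 0.653 in

d ≈ 0.653 in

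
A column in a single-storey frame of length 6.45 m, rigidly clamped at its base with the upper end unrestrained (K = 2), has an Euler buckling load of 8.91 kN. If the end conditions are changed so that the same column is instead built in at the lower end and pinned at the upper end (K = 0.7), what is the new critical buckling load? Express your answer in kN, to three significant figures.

P_cr ≈ 72.7 kN

P_cr ∝ 1/K², so P_cr,new = P_cr,old × (K_old/K_new)² = 8.91 × (2/0.7)²
= 8.91 × 8.163 = 72.7 kN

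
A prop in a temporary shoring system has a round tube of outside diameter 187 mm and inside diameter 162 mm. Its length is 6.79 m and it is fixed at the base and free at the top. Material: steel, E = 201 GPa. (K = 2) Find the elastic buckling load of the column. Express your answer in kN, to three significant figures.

d_o = 187 mm, d_i = 162 mm
I = π(d_o⁴ − d_i⁴)/64 = π(187⁴ − 162.0⁴)/64 = 2.622×10^7 mm⁴
I = 2.622×10^7 mm⁴ = 2.622×10^-5 m⁴
Effective length L_e = K·L = 2 × 6.79 = 13.58 m
P_cr = π²EI / L_e² = π² × 201×10⁹ × 2.622×10^-5 / 13.58² = 2.820×10^5 N

P_cr ≈ 282 kN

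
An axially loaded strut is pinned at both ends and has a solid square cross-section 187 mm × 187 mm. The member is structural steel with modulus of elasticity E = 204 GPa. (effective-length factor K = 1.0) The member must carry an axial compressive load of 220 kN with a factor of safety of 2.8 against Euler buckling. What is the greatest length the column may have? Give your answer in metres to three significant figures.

I = a⁴/12 = 187⁴/12 = 1.019×10^8 mm⁴
I = 1.019×10^-4 m⁴
Required critical load P_cr = n·P = 2.8 × 220 = 616.0 kN = 6.160×10^5 N
From P_cr = π²EI/(K·L)²:  L = (1/K)·√(π²EI/P_cr) = (1/1)·√(π²×2.04×10^11×1.019×10^-4/6.160×10^5)
L = 18.3 m

L_max ≈ 18.3 m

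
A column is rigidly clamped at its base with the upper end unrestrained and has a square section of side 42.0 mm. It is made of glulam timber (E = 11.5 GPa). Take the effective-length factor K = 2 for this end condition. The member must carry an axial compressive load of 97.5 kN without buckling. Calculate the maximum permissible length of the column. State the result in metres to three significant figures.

I = a⁴/12 = 42.0⁴/12 = 2.593×10^5 mm⁴
I = 2.593×10^-7 m⁴
At the buckling limit P_cr = P = 9.750×10^4 N
From P_cr = π²EI/(K·L)²:  L = (1/K)·√(π²EI/P_cr) = (1/2)·√(π²×1.15×10^10×2.593×10^-7/9.750×10^4)
L = 0.275 m

L_max ≈ 0.275 m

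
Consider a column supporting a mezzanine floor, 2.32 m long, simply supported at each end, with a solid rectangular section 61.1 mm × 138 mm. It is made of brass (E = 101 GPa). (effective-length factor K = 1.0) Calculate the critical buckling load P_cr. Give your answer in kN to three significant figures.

P_cr ≈ 486 kN

Buckling occurs about the weak axis: I_min = h·b³/12 with b = 61.1 mm (the shorter side).
I_min = 138×61.1³/12 = 2.623×10^6 mm⁴
I = 2.623×10^6 mm⁴ = 2.623×10^-6 m⁴
Effective length L_e = K·L = 1 × 2.32 = 2.320 m
P_cr = π²EI / L_e² = π² × 101×10⁹ × 2.623×10^-6 / 2.320² = 4.858×10^5 N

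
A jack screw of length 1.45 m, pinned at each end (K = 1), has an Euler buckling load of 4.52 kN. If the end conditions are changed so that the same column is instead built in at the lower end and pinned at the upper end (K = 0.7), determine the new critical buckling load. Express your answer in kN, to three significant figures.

P_cr ∝ 1/K², so P_cr,new = P_cr,old × (K_old/K_new)² = 4.52 × (1/0.7)²
= 4.52 × 2.041 = 9.22 kN

P_cr ≈ 9.22 kN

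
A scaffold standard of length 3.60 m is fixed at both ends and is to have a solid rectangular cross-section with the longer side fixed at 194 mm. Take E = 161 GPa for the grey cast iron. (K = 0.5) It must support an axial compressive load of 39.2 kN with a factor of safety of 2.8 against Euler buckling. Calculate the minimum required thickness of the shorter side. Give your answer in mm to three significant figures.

b ≈ 24.0 mm

Required P_cr = n·P = 2.8 × 39.2 = 109.8 kN
L_e = K·L = 0.5 × 3.60 = 1.800 m
Required I = P_cr·L_e²/(π²E) = 1.098×10^5 × 1.800² / (π² × 1.61×10^11) = 2.238×10^-7 m⁴
I_req = 2.238×10^5 mm⁴
Rectangle, weak axis: I_min = h·b³/12 with h = 194 mm fixed  ⇒  b = (12I/h)^(1/3) = 24.0 mm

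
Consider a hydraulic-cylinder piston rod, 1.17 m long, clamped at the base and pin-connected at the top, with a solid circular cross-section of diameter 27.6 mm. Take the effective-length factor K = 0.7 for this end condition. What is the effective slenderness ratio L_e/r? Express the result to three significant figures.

λ ≈ 119

For a solid circle r = d/4 = 27.6/4 = 6.900 mm
L_e = K·L = 0.7 × 1.17 m = 0.8190 m = 819.00 mm
λ = L_e / r_min = 819.00 / 6.900 = 119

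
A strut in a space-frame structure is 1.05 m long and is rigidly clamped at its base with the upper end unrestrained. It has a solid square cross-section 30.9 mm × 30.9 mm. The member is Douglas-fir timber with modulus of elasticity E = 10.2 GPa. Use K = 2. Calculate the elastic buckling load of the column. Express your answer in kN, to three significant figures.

P_cr ≈ 1.73 kN

I = a⁴/12 = 30.9⁴/12 = 7.597×10^4 mm⁴
I = 7.597×10^4 mm⁴ = 7.597×10^-8 m⁴
Effective length L_e = K·L = 2 × 1.05 = 2.100 m
P_cr = π²EI / L_e² = π² × 10.2×10⁹ × 7.597×10^-8 / 2.100² = 1.734×10^3 N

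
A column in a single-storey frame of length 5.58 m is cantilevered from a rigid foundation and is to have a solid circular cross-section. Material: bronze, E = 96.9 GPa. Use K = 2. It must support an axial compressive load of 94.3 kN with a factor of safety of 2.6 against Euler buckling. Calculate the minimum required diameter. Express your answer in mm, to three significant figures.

Required P_cr = n·P = 2.6 × 94.3 = 245.2 kN
L_e = K·L = 2 × 5.58 = 11.16 m
Required I = P_cr·L_e²/(π²E) = 2.452×10^5 × 11.16² / (π² × 9.69×10^10) = 3.193×10^-5 m⁴
I_req = 3.193×10^7 mm⁴
Solid circle: I = πd⁴/64  ⇒  d = (64I/π)^(1/4) = (64×3.193×10^7/π)^(1/4) = 160 mm

d ≈ 160 mm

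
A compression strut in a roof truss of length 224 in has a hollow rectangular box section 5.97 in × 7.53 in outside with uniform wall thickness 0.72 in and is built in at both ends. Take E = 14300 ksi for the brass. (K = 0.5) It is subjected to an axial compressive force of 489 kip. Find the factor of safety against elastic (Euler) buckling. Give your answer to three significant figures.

Inner dimensions: h_i = 7.53 − 2×0.72 = 6.090 in, b_i = 5.97 − 2×0.72 = 4.530 in
Weak-axis I_min = (h_o·b_o³ − h_i·b_i³)/12 with b_o = 5.97, b_i = 4.530 in (shorter outer/inner sides).
I_min = (7.53×5.97³ − 6.090×4.530³)/12 = 86.34 in⁴
Effective length L_e = K·L = 0.5 × 224 = 112.0 in
P_cr = π²EI / L_e² = π² × 14300×10³ × 86.34 / 112.0² = 9.714×10^5 lb
Factor of safety n = P_cr / P = 971.43 / 489 = 1.99

n ≈ 1.99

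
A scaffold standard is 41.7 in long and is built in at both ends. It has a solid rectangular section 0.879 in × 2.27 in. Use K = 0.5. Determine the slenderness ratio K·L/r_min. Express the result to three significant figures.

λ ≈ 82.2

Buckling occurs about the weak axis: I_min = h·b³/12 with b = 0.879 in (the shorter side).
I_min = 2.27×0.879³/12 = 0.1285 in⁴
A = 1.995 in²;  r_min = √(I/A) = √(0.1285/1.995) = 0.2537 in
L_e = K·L = 0.5 × 41.7 = 20.85 in
λ = L_e / r_min = 20.850 / 0.2537 = 82.2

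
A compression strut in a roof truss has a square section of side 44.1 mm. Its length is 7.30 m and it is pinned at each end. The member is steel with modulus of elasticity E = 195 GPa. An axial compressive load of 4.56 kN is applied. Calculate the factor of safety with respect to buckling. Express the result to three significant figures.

n ≈ 2.50

I = a⁴/12 = 44.1⁴/12 = 3.152×10^5 mm⁴
I = 3.152×10^5 mm⁴ = 3.152×10^-7 m⁴
Effective length L_e = K·L = 1 × 7.30 = 7.300 m
P_cr = π²EI / L_e² = π² × 195×10⁹ × 3.152×10^-7 / 7.300² = 1.138×10^4 N
Factor of safety n = P_cr / P = 11.383 / 4.56 = 2.50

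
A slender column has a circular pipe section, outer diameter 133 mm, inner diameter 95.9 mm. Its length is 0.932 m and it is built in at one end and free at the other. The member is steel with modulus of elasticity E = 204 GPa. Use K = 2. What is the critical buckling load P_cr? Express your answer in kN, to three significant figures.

P_cr ≈ 6490 kN

d_o = 133 mm, d_i = 95.9 mm
I = π(d_o⁴ − d_i⁴)/64 = π(133⁴ − 95.90⁴)/64 = 1.121×10^7 mm⁴
I = 1.121×10^7 mm⁴ = 1.121×10^-5 m⁴
Effective length L_e = K·L = 2 × 0.932 = 1.864 m
P_cr = π²EI / L_e² = π² × 204×10⁹ × 1.121×10^-5 / 1.864² = 6.495×10^6 N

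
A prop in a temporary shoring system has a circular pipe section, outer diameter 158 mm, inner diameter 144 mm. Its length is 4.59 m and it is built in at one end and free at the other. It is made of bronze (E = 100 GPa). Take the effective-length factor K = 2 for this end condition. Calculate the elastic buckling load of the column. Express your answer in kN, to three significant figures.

d_o = 158 mm, d_i = 144 mm
I = π(d_o⁴ − d_i⁴)/64 = π(158⁴ − 144.0⁴)/64 = 9.485×10^6 mm⁴
I = 9.485×10^6 mm⁴ = 9.485×10^-6 m⁴
Effective length L_e = K·L = 2 × 4.59 = 9.180 m
P_cr = π²EI / L_e² = π² × 100×10⁹ × 9.485×10^-6 / 9.180² = 1.111×10^5 N

P_cr ≈ 111 kN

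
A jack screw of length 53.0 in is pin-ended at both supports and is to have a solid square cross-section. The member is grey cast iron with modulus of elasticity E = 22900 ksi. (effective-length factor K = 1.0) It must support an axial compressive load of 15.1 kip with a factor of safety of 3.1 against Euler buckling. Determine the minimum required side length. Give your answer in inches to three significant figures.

a ≈ 1.63 in

Required P_cr = n·P = 3.1 × 15.1 = 46.81 kip
L_e = K·L = 1 × 53.0 = 53.00 in
Required I = P_cr·L_e²/(π²E) = 4.681×10^4 × 53.00² / (π² × 2.29×10^7) = 0.5818 in⁴
Solid square: I = a⁴/12  ⇒  a = (12I)^(1/4) = (12×0.5818)^(1/4) = 1.63 in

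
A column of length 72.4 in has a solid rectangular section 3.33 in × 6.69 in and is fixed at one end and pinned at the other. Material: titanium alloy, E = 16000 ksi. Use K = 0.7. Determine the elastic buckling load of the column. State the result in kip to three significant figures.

P_cr ≈ 1270 kip

Buckling occurs about the weak axis: I_min = h·b³/12 with b = 3.33 in (the shorter side).
I_min = 6.69×3.33³/12 = 20.59 in⁴
Effective length L_e = K·L = 0.7 × 72.4 = 50.68 in
P_cr = π²EI / L_e² = π² × 16000×10³ × 20.59 / 50.68² = 1.266×10^6 lb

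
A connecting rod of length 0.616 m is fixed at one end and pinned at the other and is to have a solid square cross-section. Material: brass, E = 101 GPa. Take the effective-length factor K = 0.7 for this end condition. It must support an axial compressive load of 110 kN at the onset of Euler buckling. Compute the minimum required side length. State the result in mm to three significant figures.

L_e = K·L = 0.7 × 0.616 = 0.4312 m
Required I = P_cr·L_e²/(π²E) = 1.100×10^5 × 0.4312² / (π² × 1.01×10^11) = 2.052×10^-8 m⁴
I_req = 2.052×10^4 mm⁴
Solid square: I = a⁴/12  ⇒  a = (12I)^(1/4) = (12×2.052×10^4)^(1/4) = 22.3 mm

a ≈ 22.3 mm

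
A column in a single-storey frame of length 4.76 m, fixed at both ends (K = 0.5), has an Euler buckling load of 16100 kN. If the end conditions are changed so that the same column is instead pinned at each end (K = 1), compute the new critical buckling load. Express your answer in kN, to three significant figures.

P_cr ∝ 1/K², so P_cr,new = P_cr,old × (K_old/K_new)² = 16100 × (0.5/1)²
= 16100 × 0.2500 = 4020 kN

P_cr ≈ 4020 kN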